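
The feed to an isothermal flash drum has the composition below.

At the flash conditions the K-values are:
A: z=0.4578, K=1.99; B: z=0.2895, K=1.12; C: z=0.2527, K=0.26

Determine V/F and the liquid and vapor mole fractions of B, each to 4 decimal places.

Rachford–Rice: g(V/F) = Σ zᵢ(Kᵢ−1)/(1+V/F(Kᵢ−1)) = 0.
Check two-phase: ΣzᵢKᵢ = 1.3010 > 1 and Σzᵢ/Kᵢ = 1.4605 > 1, so g(0) = 0.3010 > 0 and g(1) = -0.4605 < 0.
Iterate (Newton) starting at V/F = 0.5:
  V/F = 0.5000: g = 0.03911, g' = -0.5531 → V/F = 0.5707
  V/F = 0.5707: g = -0.00160, g' = -0.6015 → V/F = 0.5681
Converged at V/F = 0.5681.
Compositions from xᵢ = zᵢ/(1+V/F(Kᵢ−1)), yᵢ = Kᵢxᵢ:
  A: x = 0.2930, y = 0.5831
  B: x = 0.2710, y = 0.3035
  C: x = 0.4360, y = 0.1133

V/F = 0.5681, x_B = 0.2710, y_B = 0.3035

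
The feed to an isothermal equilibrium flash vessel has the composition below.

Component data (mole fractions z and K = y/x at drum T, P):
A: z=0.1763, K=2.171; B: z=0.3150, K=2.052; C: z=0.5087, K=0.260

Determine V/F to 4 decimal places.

V/F = 0.1990

Newton–Raphson from V/F = 0.38:
  V/F = 0.3800: g = -0.14409, g' = -0.8329 → V/F = 0.2070
  V/F = 0.2070: g = -0.00623, g' = -0.7802 → V/F = 0.1990
Converged at V/F = 0.1990.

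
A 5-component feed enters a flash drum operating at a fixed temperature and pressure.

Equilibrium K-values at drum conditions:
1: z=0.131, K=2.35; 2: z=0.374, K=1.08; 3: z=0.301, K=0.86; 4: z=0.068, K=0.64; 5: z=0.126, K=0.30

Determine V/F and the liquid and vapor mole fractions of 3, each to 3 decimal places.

V/F = 0.186, x_3 = 0.309, y_3 = 0.266

Rachford–Rice: g(V/F) = Σ zᵢ(Kᵢ−1)/(1+V/F(Kᵢ−1)) = 0.
Check two-phase: ΣzᵢKᵢ = 1.052 > 1 and Σzᵢ/Kᵢ = 1.278 > 1, so g(0) = 0.052 > 0 and g(1) = -0.278 < 0.
Iterate (Newton) starting at V/F = 0.43:
  V/F = 0.430: g = -0.0592, g' = -0.243 → V/F = 0.187
  V/F = 0.187: g = -0.0003, g' = -0.253 → V/F = 0.186
Converged at V/F = 0.186.
Compositions from xᵢ = zᵢ/(1+V/F(Kᵢ−1)), yᵢ = Kᵢxᵢ:
  1: x = 0.105, y = 0.246
  2: x = 0.369, y = 0.398
  3: x = 0.309, y = 0.266
  4: x = 0.073, y = 0.047
  5: x = 0.145, y = 0.043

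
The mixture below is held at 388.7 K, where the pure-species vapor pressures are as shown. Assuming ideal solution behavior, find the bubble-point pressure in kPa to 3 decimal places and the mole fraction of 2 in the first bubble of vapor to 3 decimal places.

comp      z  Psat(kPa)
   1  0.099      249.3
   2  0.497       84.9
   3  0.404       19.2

Pbub = 74.633 kPa, y_2 = 0.565

At the bubble point ψ → 0, so ΣzᵢKᵢ = 1 with Kᵢ = Pᵢˢᵃᵗ/P ⇒ P = ΣzᵢPᵢˢᵃᵗ.
P = 0.099·249.3 + 0.497·84.9 + 0.404·19.2 = 74.633 kPa
yᵢ = zᵢPᵢˢᵃᵗ/P ⇒ y_2 = 0.497·84.9/74.633 = 0.565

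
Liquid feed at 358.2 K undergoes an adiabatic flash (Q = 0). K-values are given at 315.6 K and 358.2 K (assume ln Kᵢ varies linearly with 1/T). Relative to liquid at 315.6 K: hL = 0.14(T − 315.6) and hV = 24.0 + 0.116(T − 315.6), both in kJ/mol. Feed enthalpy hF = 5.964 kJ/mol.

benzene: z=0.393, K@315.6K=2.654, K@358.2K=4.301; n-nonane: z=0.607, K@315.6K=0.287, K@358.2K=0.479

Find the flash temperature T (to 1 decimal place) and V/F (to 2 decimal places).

T = 319.7 K, V/F = 0.23

Adiabatic flash: solve Rachford–Rice at each trial T, then check hF = ψ·hV(T) + (1−ψ)·hL(T).
  T = 315.6 K: K = (2.654, 0.287), RR gives ψ = 0.184, H_out = 4.421 kJ/mol
  T = 358.2 K: K = (4.301, 0.479), RR gives ψ = 0.570, H_out = 19.071 kJ/mol
  T = 336.9 K: K = (3.431, 0.377), RR gives ψ = 0.381, H_out = 11.929 kJ/mol
  T = 326.2 K: K = (3.028, 0.330), RR gives ψ = 0.287, H_out = 8.308 kJ/mol
  T = 320.9 K: K = (2.838, 0.308), RR gives ψ = 0.238, H_out = 6.419 kJ/mol
  T = 318.2 K: K = (2.744, 0.297), RR gives ψ = 0.211, H_out = 5.417 kJ/mol
  T = 319.5 K: K = (2.789, 0.302), RR gives ψ = 0.224, H_out = 5.904 kJ/mol
Linear interpolation between T = 319.5 (H_out = 5.904) and T = 320.9 (H_out = 6.419) on hF = 5.964 gives T ≈ 319.7 K, at which ψ = 0.23.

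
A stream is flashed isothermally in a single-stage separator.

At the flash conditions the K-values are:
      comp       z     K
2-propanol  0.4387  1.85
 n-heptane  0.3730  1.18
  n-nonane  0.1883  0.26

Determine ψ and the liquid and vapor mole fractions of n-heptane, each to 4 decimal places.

Rachford–Rice: g(ψ) = Σ zᵢ(Kᵢ−1)/(1+ψ(Kᵢ−1)) = 0.
Feasibility: ΣzᵢKᵢ = 1.3007, Σzᵢ/Kᵢ = 1.2775 — both > 1, two phases present.
Newton iteration, ψ⁰ = 0.46:
  ψ = 0.4600: g = 0.11883, g' = -0.4111 → ψ = 0.7490
  ψ = 0.7490: g = -0.02563, g' = -0.6468 → ψ = 0.7094
  ψ = 0.7094: g = -0.00117, g' = -0.5898 → ψ = 0.7074
Converged at ψ = 0.7074.
Compositions from xᵢ = zᵢ/(1+ψ(Kᵢ−1)), yᵢ = Kᵢxᵢ:
  2-propanol: x = 0.2740, y = 0.5068
  n-heptane: x = 0.3309, y = 0.3904
  n-nonane: x = 0.3952, y = 0.1027

ψ = 0.7074, x_n-heptane = 0.3309, y_n-heptane = 0.3904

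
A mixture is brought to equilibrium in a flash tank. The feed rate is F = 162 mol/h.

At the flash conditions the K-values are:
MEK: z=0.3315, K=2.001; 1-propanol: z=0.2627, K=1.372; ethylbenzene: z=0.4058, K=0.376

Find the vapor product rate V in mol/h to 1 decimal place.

V = 59.5 mol/h

Material balance + equilibrium reduce to Σ zᵢ(Kᵢ−1)/(1+β(Kᵢ−1)) = 0.
g(0) = ΣzᵢKᵢ − 1 = 0.1763 and g(1) = 1 − Σzᵢ/Kᵢ = -0.4364, so a root lies in (0, 1).
Iterate (Newton) starting at β = 0.5:
  β = 0.5000: g = -0.06451, g' = -0.5072 → β = 0.3728
  β = 0.3728: g = -0.00251, g' = -0.4725 → β = 0.3675
Converged at β = 0.3675.
Then V = β·F = 0.3675·162 = 59.5 mol/h and L = F − V = 102.5 mol/h.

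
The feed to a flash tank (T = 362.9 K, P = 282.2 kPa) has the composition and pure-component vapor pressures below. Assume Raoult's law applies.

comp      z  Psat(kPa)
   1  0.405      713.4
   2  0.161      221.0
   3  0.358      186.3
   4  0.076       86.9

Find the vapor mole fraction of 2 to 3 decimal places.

y_2 = 0.148

Raoult's law: Kᵢ = Pᵢˢᵃᵗ/P = Pᵢˢᵃᵗ/282.2.
  K_1 = 713.4/282.2 = 2.52799, K_2 = 221.0/282.2 = 0.78313, K_3 = 186.3/282.2 = 0.66017, K_4 = 86.9/282.2 = 0.30794
Rachford–Rice: g(ψ) = Σ zᵢ(Kᵢ−1)/(1+ψ(Kᵢ−1)) = 0.
g(0) = ΣzᵢKᵢ − 1 = 0.410 and g(1) = 1 − Σzᵢ/Kᵢ = -0.155, so a root lies in (0, 1).
Iterate (Newton) starting at ψ = 0.5:
  ψ = 0.500: g = 0.0847, g' = -0.459 → ψ = 0.685
  ψ = 0.685: g = 0.0029, g' = -0.438 → ψ = 0.691
Converged at ψ = 0.691.
Compositions from xᵢ = zᵢ/(1+ψ(Kᵢ−1)), yᵢ = Kᵢxᵢ:
  1: x = 0.197, y = 0.498
  2: x = 0.189, y = 0.148
  3: x = 0.468, y = 0.309
  4: x = 0.146, y = 0.045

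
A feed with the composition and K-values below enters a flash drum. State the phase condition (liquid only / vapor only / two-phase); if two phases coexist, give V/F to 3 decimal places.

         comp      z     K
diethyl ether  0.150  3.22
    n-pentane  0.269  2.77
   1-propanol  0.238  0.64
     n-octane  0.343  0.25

two-phase, V/F = 0.387

ΣzᵢKᵢ = 1.466; Σzᵢ/Kᵢ = 1.888.
Both exceed 1, so a two-phase solution exists.
Rachford–Rice: g(ψ) = Σ zᵢ(Kᵢ−1)/(1+ψ(Kᵢ−1)) = 0.
Newton iteration, ψ⁰ = 0.37:
  ψ = 0.370: g = 0.0156, g' = -0.941 → ψ = 0.387
Converged at ψ = 0.387.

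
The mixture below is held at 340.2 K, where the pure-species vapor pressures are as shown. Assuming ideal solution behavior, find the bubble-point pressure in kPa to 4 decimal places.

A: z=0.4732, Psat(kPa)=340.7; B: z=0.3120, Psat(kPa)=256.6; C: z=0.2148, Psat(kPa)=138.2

Pbub = 270.9638 kPa

At the bubble point ψ → 0, so ΣzᵢKᵢ = 1 with Kᵢ = Pᵢˢᵃᵗ/P ⇒ P = ΣzᵢPᵢˢᵃᵗ.
P = 0.4732·340.7 + 0.3120·256.6 + 0.2148·138.2 = 270.9638 kPa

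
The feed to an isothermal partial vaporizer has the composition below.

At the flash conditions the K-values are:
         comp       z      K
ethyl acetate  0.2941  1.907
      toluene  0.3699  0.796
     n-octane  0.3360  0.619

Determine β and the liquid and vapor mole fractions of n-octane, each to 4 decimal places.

β = 0.2351, x_n-octane = 0.3691, y_n-octane = 0.2284

Newton iteration, β⁰ = 0.5:
  β = 0.5000: g = -0.05865, g' = -0.2080 → β = 0.2181
  β = 0.2181: g = 0.00411, g' = -0.2435 → β = 0.2350
  β = 0.2350: g = 0.00003, g' = -0.2402 → β = 0.2351
Converged at β = 0.2351.
Compositions from xᵢ = zᵢ/(1+β(Kᵢ−1)), yᵢ = Kᵢxᵢ:
  ethyl acetate: x = 0.2424, y = 0.4623
  toluene: x = 0.3885, y = 0.3093
  n-octane: x = 0.3691, y = 0.2284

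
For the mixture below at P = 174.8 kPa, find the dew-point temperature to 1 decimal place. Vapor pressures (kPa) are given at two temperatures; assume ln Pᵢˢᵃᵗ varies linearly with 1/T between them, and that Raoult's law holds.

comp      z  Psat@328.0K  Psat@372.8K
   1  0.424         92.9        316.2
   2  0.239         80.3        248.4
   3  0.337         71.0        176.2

Dew-point temperature: Σzᵢ·P/Pᵢˢᵃᵗ(T) = 1. Interpolate ln Pᵢˢᵃᵗ = aᵢ + bᵢ/T.
  T = 328.0 K: ΣzᵢP/Pᵢˢᵃᵗ = 2.1477
  T = 372.8 K: ΣzᵢP/Pᵢˢᵃᵗ = 0.7369
  T = 350.4 K: ΣzᵢP/Pᵢˢᵃᵗ = 1.2127
  T = 361.6 K: ΣzᵢP/Pᵢˢᵃᵗ = 0.9376
  T = 356.0 K: ΣzᵢP/Pᵢˢᵃᵗ = 1.0640
  T = 358.8 K: ΣzᵢP/Pᵢˢᵃᵗ = 0.9983
Interpolating between 356.0 K and 358.8 K gives T ≈ 358.7 K.

T = 358.7 K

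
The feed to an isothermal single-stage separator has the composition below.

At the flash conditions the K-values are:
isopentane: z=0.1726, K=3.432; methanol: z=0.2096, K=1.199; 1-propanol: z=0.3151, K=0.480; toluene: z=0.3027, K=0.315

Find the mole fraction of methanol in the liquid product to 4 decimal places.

Material balance + equilibrium reduce to Σ zᵢ(Kᵢ−1)/(1+V/F(Kᵢ−1)) = 0.
Feasibility: ΣzᵢKᵢ = 1.0903, Σzᵢ/Kᵢ = 1.8425 — both > 1, two phases present.
Newton iteration, V/F⁰ = 0.5:
  V/F = 0.5000: g = -0.30942, g' = -0.6989 → V/F = 0.0573
  V/F = 0.0573: g = 0.02499, g' = -1.0390 → V/F = 0.0813
  V/F = 0.0813: g = 0.00083, g' = -0.9718 → V/F = 0.0822
Converged at V/F = 0.0822.
Compositions from xᵢ = zᵢ/(1+V/F(Kᵢ−1)), yᵢ = Kᵢxᵢ:
  isopentane: x = 0.1439, y = 0.4937
  methanol: x = 0.2062, y = 0.2473
  1-propanol: x = 0.3292, y = 0.1580
  toluene: x = 0.3208, y = 0.1010

x_methanol = 0.2062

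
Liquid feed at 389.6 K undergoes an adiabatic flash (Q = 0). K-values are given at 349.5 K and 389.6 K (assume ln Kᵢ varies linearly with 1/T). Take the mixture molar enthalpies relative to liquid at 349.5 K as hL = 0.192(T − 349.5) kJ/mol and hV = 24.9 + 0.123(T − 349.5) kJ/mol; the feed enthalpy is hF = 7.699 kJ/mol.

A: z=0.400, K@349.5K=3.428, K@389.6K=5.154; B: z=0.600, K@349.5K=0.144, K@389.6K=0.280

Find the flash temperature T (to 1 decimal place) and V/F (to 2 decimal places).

Adiabatic flash: solve Rachford–Rice at each trial T, then check hF = ψ·hV(T) + (1−ψ)·hL(T).
  T = 349.5 K: K = (3.428, 0.144), RR gives ψ = 0.220, H_out = 5.482 kJ/mol
  T = 389.6 K: K = (5.154, 0.280), RR gives ψ = 0.411, H_out = 16.798 kJ/mol
  T = 369.6 K: K = (4.252, 0.205), RR gives ψ = 0.318, H_out = 11.346 kJ/mol
  T = 359.6 K: K = (3.832, 0.173), RR gives ψ = 0.272, H_out = 8.512 kJ/mol
  T = 354.6 K: K = (3.629, 0.158), RR gives ψ = 0.247, H_out = 7.039 kJ/mol
  T = 357.1 K: K = (3.730, 0.165), RR gives ψ = 0.259, H_out = 7.781 kJ/mol
  T = 355.9 K: K = (3.681, 0.162), RR gives ψ = 0.253, H_out = 7.426 kJ/mol
Linear interpolation between T = 355.9 (H_out = 7.426) and T = 357.1 (H_out = 7.781) on hF = 7.699 gives T ≈ 356.8 K, at which ψ = 0.26.

T = 356.8 K, V/F = 0.26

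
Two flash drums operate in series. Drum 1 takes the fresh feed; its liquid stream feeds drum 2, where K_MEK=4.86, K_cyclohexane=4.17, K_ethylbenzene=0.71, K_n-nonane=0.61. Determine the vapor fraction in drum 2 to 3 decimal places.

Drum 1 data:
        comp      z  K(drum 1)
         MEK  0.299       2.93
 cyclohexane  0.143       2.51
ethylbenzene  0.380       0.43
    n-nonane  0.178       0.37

Drum 1:
Newton iteration, ψ₁⁰ = 0.5:
  ψ₁ = 0.500: g = -0.0499, g' = -0.786 → ψ₁ = 0.437
Converged at ψ₁ = 0.437.
Drum-1 compositions:
  MEK: x = 0.162, y = 0.475
  cyclohexane: x = 0.086, y = 0.216
  ethylbenzene: x = 0.506, y = 0.218
  n-nonane: x = 0.246, y = 0.091
Drum-2 feed = drum-1 liquid: z₂ = (0.1622, 0.0862, 0.5060, 0.2456).
Drum 2:
Material balance + equilibrium reduce to Σ zᵢ(Kᵢ−1)/(1+ψ₂(Kᵢ−1)) = 0.
g(0) = ΣzᵢKᵢ − 1 = 0.657 and g(1) = 1 − Σzᵢ/Kᵢ = -0.169, so a root lies in (0, 1).
Newton iteration, ψ₂⁰ = 0.32:
  ψ₂ = 0.320: g = 0.1445, g' = -0.798 → ψ₂ = 0.501
  ψ₂ = 0.501: g = 0.0281, g' = -0.526 → ψ₂ = 0.555
  ψ₂ = 0.555: g = 0.0013, g' = -0.480 → ψ₂ = 0.557
Converged at ψ₂ = 0.557.
  MEK: x = 0.051, y = 0.250
  cyclohexane: x = 0.031, y = 0.130
  ethylbenzene: x = 0.604, y = 0.429
  n-nonane: x = 0.314, y = 0.191

V/F (drum 2) = 0.557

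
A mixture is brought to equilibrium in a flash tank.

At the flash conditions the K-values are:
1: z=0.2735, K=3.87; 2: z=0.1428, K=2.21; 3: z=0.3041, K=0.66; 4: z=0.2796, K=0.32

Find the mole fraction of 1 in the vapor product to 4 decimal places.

Iterate (Newton) starting at ψ = 0.5:
  ψ = 0.5000: g = 0.01737, g' = -0.8089 → ψ = 0.5215
  ψ = 0.5215: g = 0.00008, g' = -0.8023 → ψ = 0.5216
Converged at ψ = 0.5216.
Compositions from xᵢ = zᵢ/(1+ψ(Kᵢ−1)), yᵢ = Kᵢxᵢ:
  1: x = 0.1095, y = 0.4239
  2: x = 0.0875, y = 0.1935
  3: x = 0.3697, y = 0.2440
  4: x = 0.4333, y = 0.1386

y_1 = 0.4239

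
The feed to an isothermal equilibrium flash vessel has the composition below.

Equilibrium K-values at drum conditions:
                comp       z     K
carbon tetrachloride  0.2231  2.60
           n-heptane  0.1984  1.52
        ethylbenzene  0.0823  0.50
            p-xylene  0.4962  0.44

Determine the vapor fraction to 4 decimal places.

Rachford–Rice: g(ψ) = Σ zᵢ(Kᵢ−1)/(1+ψ(Kᵢ−1)) = 0.
Feasibility: ΣzᵢKᵢ = 1.1411, Σzᵢ/Kᵢ = 1.5087 — both > 1, two phases present.
Newton–Raphson from ψ = 0.5:
  ψ = 0.5000: g = -0.16061, g' = -0.5468 → ψ = 0.2063
  ψ = 0.2063: g = 0.00151, g' = -0.5911 → ψ = 0.2088
Converged at ψ = 0.2088.

ψ = 0.2088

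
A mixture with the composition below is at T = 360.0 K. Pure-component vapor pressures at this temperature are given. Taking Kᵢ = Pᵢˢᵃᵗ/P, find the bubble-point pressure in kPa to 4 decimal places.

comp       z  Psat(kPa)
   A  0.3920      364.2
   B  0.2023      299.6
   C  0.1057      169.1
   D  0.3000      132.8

Pbub = 261.0894 kPa

At the bubble point ψ → 0, so ΣzᵢKᵢ = 1 with Kᵢ = Pᵢˢᵃᵗ/P ⇒ P = ΣzᵢPᵢˢᵃᵗ.
P = 0.3920·364.2 + 0.2023·299.6 + 0.1057·169.1 + 0.3000·132.8 = 261.0894 kPa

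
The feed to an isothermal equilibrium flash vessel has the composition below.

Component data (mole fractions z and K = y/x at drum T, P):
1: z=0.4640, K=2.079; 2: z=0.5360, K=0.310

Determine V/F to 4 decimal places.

V/F = 0.1757

Material balance + equilibrium reduce to Σ zᵢ(Kᵢ−1)/(1+V/F(Kᵢ−1)) = 0.
g(0) = ΣzᵢKᵢ − 1 = 0.1308 and g(1) = 1 − Σzᵢ/Kᵢ = -0.9522, so a root lies in (0, 1).
Iterate (Newton) starting at V/F = 0.5:
  V/F = 0.5000: g = -0.23943, g' = -0.8227 → V/F = 0.2090
  V/F = 0.2090: g = -0.02362, g' = -0.7081 → V/F = 0.1756
  V/F = 0.1756: g = 0.00006, g' = -0.7122 → V/F = 0.1757
Converged at V/F = 0.1757.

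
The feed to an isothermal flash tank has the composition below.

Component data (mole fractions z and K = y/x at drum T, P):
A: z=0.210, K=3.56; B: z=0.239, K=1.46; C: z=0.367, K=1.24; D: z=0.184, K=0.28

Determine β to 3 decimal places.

β = 0.825

Newton–Raphson from β = 0.3:
  β = 0.300: g = 0.3139, g' = -0.653 → β = 0.781
  β = 0.781: g = 0.0318, g' = -0.693 → β = 0.827
  β = 0.827: g = -0.0016, g' = -0.765 → β = 0.825
Converged at β = 0.825.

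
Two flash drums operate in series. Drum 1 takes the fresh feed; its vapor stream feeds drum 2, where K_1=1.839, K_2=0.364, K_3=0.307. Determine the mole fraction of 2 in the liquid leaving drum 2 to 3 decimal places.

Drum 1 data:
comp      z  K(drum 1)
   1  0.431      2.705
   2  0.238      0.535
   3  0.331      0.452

x_2 (drum 2) = 0.242

Drum 1:
Iterate (Newton) starting at ψ₁ = 0.68:
  ψ₁ = 0.680: g = -0.1107, g' = -0.631 → ψ₁ = 0.505
  ψ₁ = 0.505: g = -0.0004, g' = -0.640 → ψ₁ = 0.504
Converged at ψ₁ = 0.504.
Drum-1 compositions:
  1: x = 0.232, y = 0.627
  2: x = 0.311, y = 0.166
  3: x = 0.457, y = 0.207
Drum-2 feed = drum-1 vapor: z₂ = (0.6270, 0.1663, 0.2067).
Drum 2:
Let ψ₂ = V/F and solve Σ zᵢ(Kᵢ−1)/(1+ψ₂(Kᵢ−1)) = 0.
g(0) = ΣzᵢKᵢ − 1 = 0.277 and g(1) = 1 − Σzᵢ/Kᵢ = -0.471, so a root lies in (0, 1).
Iterate (Newton) starting at ψ₂ = 0.5:
  ψ₂ = 0.500: g = -0.0037, g' = -0.596 → ψ₂ = 0.494
Converged at ψ₂ = 0.494.
  1: x = 0.443, y = 0.815
  2: x = 0.242, y = 0.088
  3: x = 0.314, y = 0.096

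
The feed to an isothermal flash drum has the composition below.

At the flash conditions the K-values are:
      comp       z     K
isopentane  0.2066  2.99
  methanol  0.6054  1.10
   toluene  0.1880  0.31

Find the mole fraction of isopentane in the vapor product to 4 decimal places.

Let β = V/F and solve Σ zᵢ(Kᵢ−1)/(1+β(Kᵢ−1)) = 0.
Feasibility: ΣzᵢKᵢ = 1.3420, Σzᵢ/Kᵢ = 1.2259 — both > 1, two phases present.
Newton iteration, β⁰ = 0.41:
  β = 0.4100: g = 0.10367, g' = -0.4278 → β = 0.6524
  β = 0.6524: g = -0.00018, g' = -0.4563 → β = 0.6520
Converged at β = 0.6520.
Compositions from xᵢ = zᵢ/(1+β(Kᵢ−1)), yᵢ = Kᵢxᵢ:
  isopentane: x = 0.0899, y = 0.2689
  methanol: x = 0.5683, y = 0.6252
  toluene: x = 0.3417, y = 0.1059

y_isopentane = 0.2689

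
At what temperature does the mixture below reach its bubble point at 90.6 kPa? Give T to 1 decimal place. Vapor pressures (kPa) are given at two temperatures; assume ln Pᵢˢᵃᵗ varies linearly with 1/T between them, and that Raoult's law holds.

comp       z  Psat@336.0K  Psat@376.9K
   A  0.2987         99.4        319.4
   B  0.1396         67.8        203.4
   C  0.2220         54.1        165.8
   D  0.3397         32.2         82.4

Bubble-point temperature: ΣzᵢPᵢˢᵃᵗ(T) = P. Interpolate ln Pᵢˢᵃᵗ = aᵢ + bᵢ/T.
  T = 336.0 K: ΣzᵢPᵢˢᵃᵗ = 62.10 kPa
  T = 376.9 K: ΣzᵢPᵢˢᵃᵗ = 188.60 kPa
  T = 356.4 K: ΣzᵢPᵢˢᵃᵗ = 111.49 kPa
  T = 346.2 K: ΣzᵢPᵢˢᵃᵗ = 83.91 kPa
  T = 351.3 K: ΣzᵢPᵢˢᵃᵗ = 96.92 kPa
  T = 348.8 K: ΣzᵢPᵢˢᵃᵗ = 90.35 kPa
Interpolating between 348.8 K and 351.3 K gives T ≈ 348.9 K.

T = 348.9 K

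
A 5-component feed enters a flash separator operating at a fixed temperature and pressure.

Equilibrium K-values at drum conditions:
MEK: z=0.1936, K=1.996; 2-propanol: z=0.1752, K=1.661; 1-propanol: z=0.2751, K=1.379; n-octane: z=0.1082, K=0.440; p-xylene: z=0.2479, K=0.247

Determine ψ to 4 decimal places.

Newton iteration, ψ⁰ = 0.5:
  ψ = 0.5000: g = -0.08013, g' = -0.5838 → ψ = 0.3627
  ψ = 0.3627: g = -0.00613, g' = -0.5035 → ψ = 0.3506
  ψ = 0.3506: g = -0.00003, g' = -0.4988 → ψ = 0.3505
Converged at ψ = 0.3505.

ψ = 0.3505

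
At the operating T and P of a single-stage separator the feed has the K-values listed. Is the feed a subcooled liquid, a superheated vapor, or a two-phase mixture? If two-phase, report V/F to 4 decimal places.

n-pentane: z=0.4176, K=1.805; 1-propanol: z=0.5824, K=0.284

ΣzᵢKᵢ = 0.9192; Σzᵢ/Kᵢ = 2.2821.
Since ΣzᵢKᵢ < 1 the mixture is below its bubble point — single liquid phase.

subcooled liquid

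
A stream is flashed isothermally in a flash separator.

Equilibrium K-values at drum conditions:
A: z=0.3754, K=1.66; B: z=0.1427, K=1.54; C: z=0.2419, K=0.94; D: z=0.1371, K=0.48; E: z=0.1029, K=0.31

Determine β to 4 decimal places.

β = 0.5873

Rachford–Rice: g(β) = Σ zᵢ(Kᵢ−1)/(1+β(Kᵢ−1)) = 0.
Feasibility: ΣzᵢKᵢ = 1.1680, Σzᵢ/Kᵢ = 1.1937 — both > 1, two phases present.
Newton iteration, β⁰ = 0.48:
  β = 0.4800: g = 0.03324, g' = -0.2968 → β = 0.5920
  β = 0.5920: g = -0.00153, g' = -0.3268 → β = 0.5873
Converged at β = 0.5873.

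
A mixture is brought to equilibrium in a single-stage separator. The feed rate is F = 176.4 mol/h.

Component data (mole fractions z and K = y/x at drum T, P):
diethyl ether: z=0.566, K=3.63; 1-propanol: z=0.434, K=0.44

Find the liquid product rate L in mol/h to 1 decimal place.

Binary case is linear: z₁(K₁−1)(1+ψ(K₂−1)) + z₂(K₂−1)(1+ψ(K₁−1)) = 0
⇒ ψ = [z₁(K₁−1)+z₂(K₂−1)] / [−(K₁−1)(K₂−1)] = 1.2455/1.4728 = 0.846
Then V = ψ·F = 0.8457·176.4 = 149.2 mol/h and L = F − V = 27.2 mol/h.

L = 27.2 mol/h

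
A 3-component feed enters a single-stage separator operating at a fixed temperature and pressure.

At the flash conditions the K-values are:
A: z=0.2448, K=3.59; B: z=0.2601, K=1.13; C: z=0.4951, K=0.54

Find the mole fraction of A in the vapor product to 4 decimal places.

Iterate (Newton) starting at ψ = 0.55:
  ψ = 0.5500: g = -0.01181, g' = -0.4709 → ψ = 0.5249
  ψ = 0.5249: g = 0.00012, g' = -0.4809 → ψ = 0.5252
Converged at ψ = 0.5252.
Compositions from xᵢ = zᵢ/(1+ψ(Kᵢ−1)), yᵢ = Kᵢxᵢ:
  A: x = 0.1037, y = 0.3724
  B: x = 0.2435, y = 0.2751
  C: x = 0.6528, y = 0.3525

y_A = 0.3724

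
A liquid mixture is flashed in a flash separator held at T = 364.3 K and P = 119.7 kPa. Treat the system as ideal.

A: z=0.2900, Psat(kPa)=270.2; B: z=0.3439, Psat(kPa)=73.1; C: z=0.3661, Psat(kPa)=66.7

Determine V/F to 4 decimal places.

V/F = 0.1308

Raoult's law: Kᵢ = Pᵢˢᵃᵗ/P = Pᵢˢᵃᵗ/119.7.
  K_A = 270.2/119.7 = 2.257310, K_B = 73.1/119.7 = 0.610693, K_C = 66.7/119.7 = 0.557226
Material balance + equilibrium reduce to Σ zᵢ(Kᵢ−1)/(1+V/F(Kᵢ−1)) = 0.
Feasibility: ΣzᵢKᵢ = 1.0686, Σzᵢ/Kᵢ = 1.3486 — both > 1, two phases present.
Newton iteration, V/F⁰ = 0.45:
  V/F = 0.4500: g = -0.13189, g' = -0.3755 → V/F = 0.0988
  V/F = 0.0988: g = 0.01557, g' = -0.4976 → V/F = 0.1301
  V/F = 0.1301: g = 0.00033, g' = -0.4772 → V/F = 0.1308
Converged at V/F = 0.1308.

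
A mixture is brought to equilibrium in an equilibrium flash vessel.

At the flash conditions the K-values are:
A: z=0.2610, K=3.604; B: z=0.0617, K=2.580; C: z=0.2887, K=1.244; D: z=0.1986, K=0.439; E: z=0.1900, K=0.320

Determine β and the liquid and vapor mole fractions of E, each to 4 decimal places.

β = 0.5868, x_E = 0.3161, y_E = 0.1012

Material balance + equilibrium reduce to Σ zᵢ(Kᵢ−1)/(1+β(Kᵢ−1)) = 0.
Feasibility: ΣzᵢKᵢ = 1.6070, Σzᵢ/Kᵢ = 1.3746 — both > 1, two phases present.
Iterate (Newton) starting at β = 0.69:
  β = 0.6900: g = -0.07524, g' = -0.7523 → β = 0.5900
  β = 0.5900: g = -0.00230, g' = -0.7142 → β = 0.5868
Converged at β = 0.5868.
Compositions from xᵢ = zᵢ/(1+β(Kᵢ−1)), yᵢ = Kᵢxᵢ:
  A: x = 0.1032, y = 0.3721
  B: x = 0.0320, y = 0.0826
  C: x = 0.2525, y = 0.3142
  D: x = 0.2961, y = 0.1300
  E: x = 0.3161, y = 0.1012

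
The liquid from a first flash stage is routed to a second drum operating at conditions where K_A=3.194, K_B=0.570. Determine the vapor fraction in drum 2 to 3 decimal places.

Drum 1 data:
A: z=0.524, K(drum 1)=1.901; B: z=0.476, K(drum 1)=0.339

V/F (drum 2) = 0.721

Drum 1:
Material balance + equilibrium reduce to Σ zᵢ(Kᵢ−1)/(1+ψ₁(Kᵢ−1)) = 0.
g(0) = ΣzᵢKᵢ − 1 = 0.157 and g(1) = 1 − Σzᵢ/Kᵢ = -0.680, so a root lies in (0, 1).
Binary case is linear: z₁(K₁−1)(1+ψ₁(K₂−1)) + z₂(K₂−1)(1+ψ₁(K₁−1)) = 0
⇒ ψ₁ = [z₁(K₁−1)+z₂(K₂−1)] / [−(K₁−1)(K₂−1)] = 0.1575/0.5956 = 0.264
Drum-1 compositions:
  A: x = 0.423, y = 0.804
  B: x = 0.577, y = 0.196
Drum-2 feed = drum-1 liquid: z₂ = (0.4232, 0.5768).
Drum 2:
Material balance + equilibrium reduce to Σ zᵢ(Kᵢ−1)/(1+ψ₂(Kᵢ−1)) = 0.
Check two-phase: ΣzᵢKᵢ = 1.680 > 1 and Σzᵢ/Kᵢ = 1.144 > 1, so g(0) = 0.680 > 0 and g(1) = -0.144 < 0.
Newton–Raphson from ψ₂ = 0.5:
  ψ₂ = 0.500: g = 0.1268, g' = -0.636 → ψ₂ = 0.699
  ψ₂ = 0.699: g = 0.0117, g' = -0.535 → ψ₂ = 0.721
Converged at ψ₂ = 0.721.
  A: x = 0.164, y = 0.523
  B: x = 0.836, y = 0.477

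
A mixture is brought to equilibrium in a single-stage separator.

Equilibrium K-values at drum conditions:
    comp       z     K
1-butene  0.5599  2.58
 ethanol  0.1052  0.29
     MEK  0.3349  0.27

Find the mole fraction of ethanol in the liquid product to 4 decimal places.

Let β = V/F and solve Σ zᵢ(Kᵢ−1)/(1+β(Kᵢ−1)) = 0.
g(0) = ΣzᵢKᵢ − 1 = 0.5655 and g(1) = 1 − Σzᵢ/Kᵢ = -0.8201, so a root lies in (0, 1).
Iterate (Newton) starting at β = 0.5:
  β = 0.5000: g = -0.00659, g' = -1.0063 → β = 0.4935
  β = 0.4935: g = -0.00001, g' = -1.0030 → β = 0.4934
Converged at β = 0.4934.
Compositions from xᵢ = zᵢ/(1+β(Kᵢ−1)), yᵢ = Kᵢxᵢ:
  1-butene: x = 0.3146, y = 0.8117
  ethanol: x = 0.1619, y = 0.0470
  MEK: x = 0.5235, y = 0.1413

x_ethanol = 0.1619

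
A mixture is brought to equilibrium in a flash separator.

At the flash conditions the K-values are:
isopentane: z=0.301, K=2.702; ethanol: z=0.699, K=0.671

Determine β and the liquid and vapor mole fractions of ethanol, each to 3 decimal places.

Binary case is linear: z₁(K₁−1)(1+β(K₂−1)) + z₂(K₂−1)(1+β(K₁−1)) = 0
⇒ β = [z₁(K₁−1)+z₂(K₂−1)] / [−(K₁−1)(K₂−1)] = 0.2823/0.5600 = 0.504
Compositions from xᵢ = zᵢ/(1+β(Kᵢ−1)), yᵢ = Kᵢxᵢ:
  isopentane: x = 0.162, y = 0.438
  ethanol: x = 0.838, y = 0.562

β = 0.504, x_ethanol = 0.838, y_ethanol = 0.562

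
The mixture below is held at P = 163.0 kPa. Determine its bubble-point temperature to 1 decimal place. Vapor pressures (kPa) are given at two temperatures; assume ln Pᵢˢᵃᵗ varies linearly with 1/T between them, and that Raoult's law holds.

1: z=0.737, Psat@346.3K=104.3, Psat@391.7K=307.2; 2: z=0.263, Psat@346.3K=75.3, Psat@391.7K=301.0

Bubble-point temperature: ΣzᵢPᵢˢᵃᵗ(T) = P. Interpolate ln Pᵢˢᵃᵗ = aᵢ + bᵢ/T.
  T = 346.3 K: ΣzᵢPᵢˢᵃᵗ = 96.67 kPa
  T = 391.7 K: ΣzᵢPᵢˢᵃᵗ = 305.57 kPa
  T = 369.0 K: ΣzᵢPᵢˢᵃᵗ = 177.70 kPa
  T = 357.6 K: ΣzᵢPᵢˢᵃᵗ = 132.09 kPa
  T = 363.3 K: ΣzᵢPᵢˢᵃᵗ = 153.54 kPa
  T = 366.1 K: ΣzᵢPᵢˢᵃᵗ = 165.06 kPa
Interpolating between 363.3 K and 366.1 K gives T ≈ 365.6 K.

T = 365.6 K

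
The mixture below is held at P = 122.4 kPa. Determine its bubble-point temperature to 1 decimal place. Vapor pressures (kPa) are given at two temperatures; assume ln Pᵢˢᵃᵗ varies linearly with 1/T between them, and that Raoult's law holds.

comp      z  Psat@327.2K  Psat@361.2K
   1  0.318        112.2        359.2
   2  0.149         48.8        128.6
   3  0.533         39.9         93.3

Bubble-point temperature: ΣzᵢPᵢˢᵃᵗ(T) = P. Interpolate ln Pᵢˢᵃᵗ = aᵢ + bᵢ/T.
  T = 327.2 K: ΣzᵢPᵢˢᵃᵗ = 64.22 kPa
  T = 361.2 K: ΣzᵢPᵢˢᵃᵗ = 183.12 kPa
  T = 344.2 K: ΣzᵢPᵢˢᵃᵗ = 111.00 kPa
  T = 352.7 K: ΣzᵢPᵢˢᵃᵗ = 143.35 kPa
  T = 348.4 K: ΣzᵢPᵢˢᵃᵗ = 126.13 kPa
  T = 346.3 K: ΣzᵢPᵢˢᵃᵗ = 118.37 kPa
Interpolating between 346.3 K and 348.4 K gives T ≈ 347.4 K.

T = 347.4 K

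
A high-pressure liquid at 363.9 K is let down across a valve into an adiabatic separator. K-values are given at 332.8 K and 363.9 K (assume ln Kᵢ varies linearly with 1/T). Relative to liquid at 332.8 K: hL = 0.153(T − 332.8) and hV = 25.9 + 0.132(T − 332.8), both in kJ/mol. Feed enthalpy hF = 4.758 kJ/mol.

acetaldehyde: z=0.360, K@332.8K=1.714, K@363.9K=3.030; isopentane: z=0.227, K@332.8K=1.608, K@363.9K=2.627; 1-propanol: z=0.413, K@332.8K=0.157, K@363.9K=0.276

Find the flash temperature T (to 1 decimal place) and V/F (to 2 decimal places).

Adiabatic flash: solve Rachford–Rice at each trial T, then check hF = ψ·hV(T) + (1−ψ)·hL(T).
  T = 332.8 K: K = (1.714, 1.608, 0.157), RR gives ψ = 0.082, H_out = 2.136 kJ/mol
  T = 363.9 K: K = (3.030, 2.627, 0.276), RR gives ψ = 0.589, H_out = 19.631 kJ/mol
  T = 348.4 K: K = (2.310, 2.080, 0.211), RR gives ψ = 0.405, H_out = 12.738 kJ/mol
  T = 340.6 K: K = (1.997, 1.834, 0.183), RR gives ψ = 0.275, H_out = 8.276 kJ/mol
  T = 336.7 K: K = (1.852, 1.719, 0.169), RR gives ψ = 0.190, H_out = 5.507 kJ/mol
  T = 334.8 K: K = (1.784, 1.664, 0.163), RR gives ψ = 0.141, H_out = 3.957 kJ/mol
Linear interpolation between T = 334.8 (H_out = 3.957) and T = 336.7 (H_out = 5.507) on hF = 4.758 gives T ≈ 335.8 K, at which ψ = 0.17.

T = 335.8 K, V/F = 0.17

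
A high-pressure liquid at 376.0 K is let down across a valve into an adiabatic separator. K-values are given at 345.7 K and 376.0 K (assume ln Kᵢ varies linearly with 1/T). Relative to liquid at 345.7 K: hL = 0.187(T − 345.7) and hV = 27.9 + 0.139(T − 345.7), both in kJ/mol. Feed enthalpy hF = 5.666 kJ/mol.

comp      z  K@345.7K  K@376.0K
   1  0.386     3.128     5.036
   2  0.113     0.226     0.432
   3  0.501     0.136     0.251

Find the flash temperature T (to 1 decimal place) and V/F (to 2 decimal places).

T = 348.1 K, V/F = 0.19

Adiabatic flash: solve Rachford–Rice at each trial T, then check hF = ψ·hV(T) + (1−ψ)·hL(T).
  T = 345.7 K: K = (3.128, 0.226, 0.136), RR gives ψ = 0.167, H_out = 4.655 kJ/mol
  T = 376.0 K: K = (5.036, 0.432, 0.251), RR gives ψ = 0.385, H_out = 15.857 kJ/mol
  T = 360.9 K: K = (4.012, 0.317, 0.187), RR gives ψ = 0.285, H_out = 10.585 kJ/mol
  T = 353.3 K: K = (3.552, 0.269, 0.160), RR gives ψ = 0.230, H_out = 7.753 kJ/mol
  T = 349.5 K: K = (3.336, 0.247, 0.148), RR gives ψ = 0.200, H_out = 6.246 kJ/mol
  T = 347.6 K: K = (3.231, 0.236, 0.142), RR gives ψ = 0.184, H_out = 5.462 kJ/mol
Linear interpolation between T = 347.6 (H_out = 5.462) and T = 349.5 (H_out = 6.246) on hF = 5.666 gives T ≈ 348.1 K, at which ψ = 0.19.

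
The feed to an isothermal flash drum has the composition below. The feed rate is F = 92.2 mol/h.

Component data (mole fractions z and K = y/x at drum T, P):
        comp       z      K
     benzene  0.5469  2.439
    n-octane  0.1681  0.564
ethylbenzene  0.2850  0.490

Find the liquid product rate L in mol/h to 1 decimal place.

L = 17.1 mol/h

Let ψ = V/F and solve Σ zᵢ(Kᵢ−1)/(1+ψ(Kᵢ−1)) = 0.
Check two-phase: ΣzᵢKᵢ = 1.5683 > 1 and Σzᵢ/Kᵢ = 1.1039 > 1, so g(0) = 0.5683 > 0 and g(1) = -0.1039 < 0.
Newton–Raphson from ψ = 0.5:
  ψ = 0.5000: g = 0.16886, g' = -0.5688 → ψ = 0.7969
  ψ = 0.7969: g = 0.00944, g' = -0.5312 → ψ = 0.8146
Converged at ψ = 0.8146.
Then V = ψ·F = 0.8146·92.2 = 75.1 mol/h and L = F − V = 17.1 mol/h.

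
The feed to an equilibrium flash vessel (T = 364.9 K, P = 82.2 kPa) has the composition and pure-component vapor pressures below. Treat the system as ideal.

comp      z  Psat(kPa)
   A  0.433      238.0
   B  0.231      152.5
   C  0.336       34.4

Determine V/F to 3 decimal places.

Raoult's law: Kᵢ = Pᵢˢᵃᵗ/P = Pᵢˢᵃᵗ/82.2.
  K_A = 238.0/82.2 = 2.89538, K_B = 152.5/82.2 = 1.85523, K_C = 34.4/82.2 = 0.41849
Rachford–Rice: g(V/F) = Σ zᵢ(Kᵢ−1)/(1+V/F(Kᵢ−1)) = 0.
Feasibility: ΣzᵢKᵢ = 1.823, Σzᵢ/Kᵢ = 1.077 — both > 1, two phases present.
Newton–Raphson from V/F = 0.51:
  V/F = 0.510: g = 0.2771, g' = -0.714 → V/F = 0.898
  V/F = 0.898: g = 0.0064, g' = -0.765 → V/F = 0.907
Converged at V/F = 0.907.

V/F = 0.907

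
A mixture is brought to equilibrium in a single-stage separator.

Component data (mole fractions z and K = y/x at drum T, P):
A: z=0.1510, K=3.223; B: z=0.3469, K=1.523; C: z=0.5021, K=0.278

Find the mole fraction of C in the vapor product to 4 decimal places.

Iterate (Newton) starting at ψ = 0.5:
  ψ = 0.5000: g = -0.26452, g' = -0.8680 → ψ = 0.1952
  ψ = 0.1952: g = -0.02331, g' = -0.7957 → ψ = 0.1659
  ψ = 0.1659: g = 0.00029, g' = -0.8164 → ψ = 0.1663
Converged at ψ = 0.1663.
Compositions from xᵢ = zᵢ/(1+ψ(Kᵢ−1)), yᵢ = Kᵢxᵢ:
  A: x = 0.1102, y = 0.3553
  B: x = 0.3191, y = 0.4861
  C: x = 0.5706, y = 0.1586

y_C = 0.1586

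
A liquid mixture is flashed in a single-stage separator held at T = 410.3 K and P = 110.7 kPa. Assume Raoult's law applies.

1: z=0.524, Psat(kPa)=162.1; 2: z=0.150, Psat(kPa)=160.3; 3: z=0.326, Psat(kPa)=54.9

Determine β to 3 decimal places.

β = 0.629

Raoult's law: Kᵢ = Pᵢˢᵃᵗ/P = Pᵢˢᵃᵗ/110.7.
  K_1 = 162.1/110.7 = 1.46432, K_2 = 160.3/110.7 = 1.44806, K_3 = 54.9/110.7 = 0.49593
Let β = V/F and solve Σ zᵢ(Kᵢ−1)/(1+β(Kᵢ−1)) = 0.
Check two-phase: ΣzᵢKᵢ = 1.146 > 1 and Σzᵢ/Kᵢ = 1.119 > 1, so g(0) = 0.146 > 0 and g(1) = -0.119 < 0.
Newton–Raphson from β = 0.59:
  β = 0.590: g = 0.0103, g' = -0.256 → β = 0.630
  β = 0.630: g = -0.0001, g' = -0.264 → β = 0.629
Converged at β = 0.629.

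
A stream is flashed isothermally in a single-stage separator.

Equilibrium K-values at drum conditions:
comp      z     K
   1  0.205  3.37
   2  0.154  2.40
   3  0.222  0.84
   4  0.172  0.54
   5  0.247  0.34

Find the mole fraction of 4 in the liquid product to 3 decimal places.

x_4 = 0.216

Material balance + equilibrium reduce to Σ zᵢ(Kᵢ−1)/(1+ψ(Kᵢ−1)) = 0.
Feasibility: ΣzᵢKᵢ = 1.424, Σzᵢ/Kᵢ = 1.434 — both > 1, two phases present.
Iterate (Newton) starting at ψ = 0.5:
  ψ = 0.500: g = -0.0355, g' = -0.653 → ψ = 0.446
Converged at ψ = 0.446.
Compositions from xᵢ = zᵢ/(1+ψ(Kᵢ−1)), yᵢ = Kᵢxᵢ:
  1: x = 0.100, y = 0.336
  2: x = 0.095, y = 0.228
  3: x = 0.239, y = 0.201
  4: x = 0.216, y = 0.117
  5: x = 0.350, y = 0.119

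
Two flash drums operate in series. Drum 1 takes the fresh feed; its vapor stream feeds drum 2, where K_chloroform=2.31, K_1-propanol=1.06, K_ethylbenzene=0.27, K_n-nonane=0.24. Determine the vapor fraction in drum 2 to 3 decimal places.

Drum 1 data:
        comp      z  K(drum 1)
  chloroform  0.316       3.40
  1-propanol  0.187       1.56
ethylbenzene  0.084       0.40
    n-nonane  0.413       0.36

Drum 1:
Let ψ₁ = V/F and solve Σ zᵢ(Kᵢ−1)/(1+ψ₁(Kᵢ−1)) = 0.
Feasibility: ΣzᵢKᵢ = 1.548, Σzᵢ/Kᵢ = 1.570 — both > 1, two phases present.
Newton–Raphson from ψ₁ = 0.5:
  ψ₁ = 0.500: g = -0.0342, g' = -0.839 → ψ₁ = 0.459
Converged at ψ₁ = 0.459.
Drum-1 compositions:
  chloroform: x = 0.150, y = 0.511
  1-propanol: x = 0.149, y = 0.232
  ethylbenzene: x = 0.116, y = 0.046
  n-nonane: x = 0.585, y = 0.211
Drum-2 feed = drum-1 vapor: z₂ = (0.5110, 0.2320, 0.0464, 0.2106).
Drum 2:
Newton–Raphson from ψ₂ = 0.5:
  ψ₂ = 0.500: g = 0.1065, g' = -0.699 → ψ₂ = 0.652
  ψ₂ = 0.652: g = -0.0078, g' = -0.824 → ψ₂ = 0.643
Converged at ψ₂ = 0.643.
  chloroform: x = 0.277, y = 0.641
  1-propanol: x = 0.223, y = 0.237
  ethylbenzene: x = 0.087, y = 0.024
  n-nonane: x = 0.412, y = 0.099

V/F (drum 2) = 0.643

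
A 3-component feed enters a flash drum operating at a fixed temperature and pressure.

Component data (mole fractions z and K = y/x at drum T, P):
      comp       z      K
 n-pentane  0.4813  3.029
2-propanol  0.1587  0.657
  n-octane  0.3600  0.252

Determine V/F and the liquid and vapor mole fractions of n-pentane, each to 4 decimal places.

V/F = 0.4892, x_n-pentane = 0.2415, y_n-pentane = 0.7316

Rachford–Rice: g(V/F) = Σ zᵢ(Kᵢ−1)/(1+V/F(Kᵢ−1)) = 0.
g(0) = ΣzᵢKᵢ − 1 = 0.6528 and g(1) = 1 − Σzᵢ/Kᵢ = -0.8290, so a root lies in (0, 1).
Newton–Raphson from V/F = 0.5:
  V/F = 0.5000: g = -0.01110, g' = -1.0294 → V/F = 0.4892
Converged at V/F = 0.4892.
Compositions from xᵢ = zᵢ/(1+V/F(Kᵢ−1)), yᵢ = Kᵢxᵢ:
  n-pentane: x = 0.2415, y = 0.7316
  2-propanol: x = 0.1907, y = 0.1253
  n-octane: x = 0.5678, y = 0.1431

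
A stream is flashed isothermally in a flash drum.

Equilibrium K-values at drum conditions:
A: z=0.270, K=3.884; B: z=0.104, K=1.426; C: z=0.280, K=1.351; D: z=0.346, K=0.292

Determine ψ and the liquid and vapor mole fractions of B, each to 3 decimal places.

Let ψ = V/F and solve Σ zᵢ(Kᵢ−1)/(1+ψ(Kᵢ−1)) = 0.
Check two-phase: ΣzᵢKᵢ = 1.676 > 1 and Σzᵢ/Kᵢ = 1.535 > 1, so g(0) = 0.676 > 0 and g(1) = -0.535 < 0.
Newton–Raphson from ψ = 0.5:
  ψ = 0.500: g = 0.0598, g' = -0.830 → ψ = 0.572
Converged at ψ = 0.572.
Compositions from xᵢ = zᵢ/(1+ψ(Kᵢ−1)), yᵢ = Kᵢxᵢ:
  A: x = 0.102, y = 0.396
  B: x = 0.084, y = 0.119
  C: x = 0.233, y = 0.315
  D: x = 0.581, y = 0.170

ψ = 0.572, x_B = 0.084, y_B = 0.119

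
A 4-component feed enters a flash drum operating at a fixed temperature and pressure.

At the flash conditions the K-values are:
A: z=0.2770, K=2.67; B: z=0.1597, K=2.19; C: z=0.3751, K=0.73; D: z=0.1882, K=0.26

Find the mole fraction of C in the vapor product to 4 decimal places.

y_C = 0.3219

Rachford–Rice: g(ψ) = Σ zᵢ(Kᵢ−1)/(1+ψ(Kᵢ−1)) = 0.
g(0) = ΣzᵢKᵢ − 1 = 0.4121 and g(1) = 1 − Σzᵢ/Kᵢ = -0.4143, so a root lies in (0, 1).
Iterate (Newton) starting at ψ = 0.5:
  ψ = 0.5000: g = 0.03310, g' = -0.6145 → ψ = 0.5539
  ψ = 0.5539: g = -0.00022, g' = -0.6244 → ψ = 0.5535
Converged at ψ = 0.5535.
Compositions from xᵢ = zᵢ/(1+ψ(Kᵢ−1)), yᵢ = Kᵢxᵢ:
  A: x = 0.1439, y = 0.3843
  B: x = 0.0963, y = 0.2109
  C: x = 0.4410, y = 0.3219
  D: x = 0.3188, y = 0.0829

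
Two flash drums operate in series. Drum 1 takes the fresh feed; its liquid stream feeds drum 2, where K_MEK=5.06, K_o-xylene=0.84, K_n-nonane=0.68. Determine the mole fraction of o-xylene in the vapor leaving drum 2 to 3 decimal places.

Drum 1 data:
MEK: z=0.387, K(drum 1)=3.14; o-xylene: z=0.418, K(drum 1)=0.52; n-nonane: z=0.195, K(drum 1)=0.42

y_o-xylene (drum 2) = 0.509

Drum 1:
Rachford–Rice: g(ψ₁) = Σ zᵢ(Kᵢ−1)/(1+ψ₁(Kᵢ−1)) = 0.
Feasibility: ΣzᵢKᵢ = 1.514, Σzᵢ/Kᵢ = 1.391 — both > 1, two phases present.
Newton–Raphson from ψ₁ = 0.65:
  ψ₁ = 0.650: g = -0.1268, g' = -0.682 → ψ₁ = 0.464
  ψ₁ = 0.464: g = 0.0025, g' = -0.728 → ψ₁ = 0.468
Converged at ψ₁ = 0.468.
Drum-1 compositions:
  MEK: x = 0.193, y = 0.607
  o-xylene: x = 0.539, y = 0.280
  n-nonane: x = 0.268, y = 0.112
Drum-2 feed = drum-1 liquid: z₂ = (0.1934, 0.5390, 0.2676).
Drum 2:
Rachford–Rice: g(ψ₂) = Σ zᵢ(Kᵢ−1)/(1+ψ₂(Kᵢ−1)) = 0.
Feasibility: ΣzᵢKᵢ = 1.613, Σzᵢ/Kᵢ = 1.073 — both > 1, two phases present.
Iterate (Newton) starting at ψ₂ = 0.41:
  ψ₂ = 0.410: g = 0.1039, g' = -0.501 → ψ₂ = 0.617
  ψ₂ = 0.617: g = 0.0216, g' = -0.319 → ψ₂ = 0.685
  ψ₂ = 0.685: g = 0.0012, g' = -0.285 → ψ₂ = 0.689
Converged at ψ₂ = 0.689.
  MEK: x = 0.051, y = 0.258
  o-xylene: x = 0.606, y = 0.509
  n-nonane: x = 0.343, y = 0.233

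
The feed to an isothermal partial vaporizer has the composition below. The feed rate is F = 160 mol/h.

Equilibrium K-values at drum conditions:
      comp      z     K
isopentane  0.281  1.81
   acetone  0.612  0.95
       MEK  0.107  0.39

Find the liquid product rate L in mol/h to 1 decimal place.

L = 48.3 mol/h

Rachford–Rice: g(β) = Σ zᵢ(Kᵢ−1)/(1+β(Kᵢ−1)) = 0.
Check two-phase: ΣzᵢKᵢ = 1.132 > 1 and Σzᵢ/Kᵢ = 1.074 > 1, so g(0) = 0.132 > 0 and g(1) = -0.074 < 0.
Newton–Raphson from β = 0.41:
  β = 0.410: g = 0.0526, g' = -0.176 → β = 0.708
  β = 0.708: g = -0.0020, g' = -0.200 → β = 0.698
Converged at β = 0.698.
Then V = β·F = 0.6981·160 = 111.7 mol/h and L = F − V = 48.3 mol/h.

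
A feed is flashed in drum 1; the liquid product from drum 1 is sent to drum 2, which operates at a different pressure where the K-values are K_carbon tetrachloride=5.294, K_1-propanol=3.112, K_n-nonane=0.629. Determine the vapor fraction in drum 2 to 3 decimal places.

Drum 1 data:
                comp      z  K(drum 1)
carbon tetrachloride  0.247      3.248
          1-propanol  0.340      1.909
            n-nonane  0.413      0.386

Drum 1:
Rachford–Rice: g(ψ₁) = Σ zᵢ(Kᵢ−1)/(1+ψ₁(Kᵢ−1)) = 0.
Feasibility: ΣzᵢKᵢ = 1.611, Σzᵢ/Kᵢ = 1.324 — both > 1, two phases present.
Iterate (Newton) starting at ψ₁ = 0.5:
  ψ₁ = 0.500: g = 0.1080, g' = -0.734 → ψ₁ = 0.647
Converged at ψ₁ = 0.647.
Drum-1 compositions:
  carbon tetrachloride: x = 0.101, y = 0.327
  1-propanol: x = 0.214, y = 0.409
  n-nonane: x = 0.685, y = 0.265
Drum-2 feed = drum-1 liquid: z₂ = (0.1006, 0.2141, 0.6853).
Drum 2:
Material balance + equilibrium reduce to Σ zᵢ(Kᵢ−1)/(1+ψ₂(Kᵢ−1)) = 0.
Check two-phase: ΣzᵢKᵢ = 1.630 > 1 and Σzᵢ/Kᵢ = 1.177 > 1, so g(0) = 0.630 > 0 and g(1) = -0.177 < 0.
Iterate (Newton) starting at ψ₂ = 0.68:
  ψ₂ = 0.680: g = -0.0442, g' = -0.450 → ψ₂ = 0.582
  ψ₂ = 0.582: g = 0.0021, g' = -0.497 → ψ₂ = 0.586
Converged at ψ₂ = 0.586.
  carbon tetrachloride: x = 0.029, y = 0.151
  1-propanol: x = 0.096, y = 0.298
  n-nonane: x = 0.876, y = 0.551

V/F (drum 2) = 0.586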